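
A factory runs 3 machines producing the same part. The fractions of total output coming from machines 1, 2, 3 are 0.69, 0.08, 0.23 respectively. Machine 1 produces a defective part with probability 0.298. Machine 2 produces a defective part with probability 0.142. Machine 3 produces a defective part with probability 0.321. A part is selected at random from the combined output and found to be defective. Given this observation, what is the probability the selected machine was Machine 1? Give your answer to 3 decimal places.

Posterior probability ≈ 0.707

P(defective|M1) = 0.298; P(defective|M2) = 0.142; P(defective|M3) = 0.321.
Prior × likelihood for each source: 0.69·0.298=0.2056, 0.08·0.142=0.01136, 0.23·0.321=0.07383. Summing gives P(defective) = 0.29081.
P(Machine 1 | defective) = 0.2056 / 0.29081 = 0.707.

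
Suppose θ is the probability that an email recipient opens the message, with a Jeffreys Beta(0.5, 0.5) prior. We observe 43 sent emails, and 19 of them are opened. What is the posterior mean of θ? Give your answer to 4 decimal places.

Posterior mean ≈ 0.4432

Observing 19 successes and 24 failures updates Beta(0.5, 0.5) by adding the success and failure counts to the two shape parameters: α = 0.5+19 = 19.5, β = 0.5+24 = 24.5.
Posterior mean = α/(α+β) = 19.5/44 = 0.4432.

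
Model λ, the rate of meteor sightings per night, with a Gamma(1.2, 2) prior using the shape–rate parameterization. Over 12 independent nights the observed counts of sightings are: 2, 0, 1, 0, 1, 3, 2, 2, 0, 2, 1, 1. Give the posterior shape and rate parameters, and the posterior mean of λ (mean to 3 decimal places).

The Poisson likelihood adds the total count to the shape and the number of exposure periods to the rate. Here ∑xᵢ = 15 and n = 12, so shape 1.2→16.2 and rate 2→14.
Posterior mean = shape/rate = 16.2/14 = 1.157.

Posterior: Gamma(shape=16.2, rate=14); mean ≈ 1.157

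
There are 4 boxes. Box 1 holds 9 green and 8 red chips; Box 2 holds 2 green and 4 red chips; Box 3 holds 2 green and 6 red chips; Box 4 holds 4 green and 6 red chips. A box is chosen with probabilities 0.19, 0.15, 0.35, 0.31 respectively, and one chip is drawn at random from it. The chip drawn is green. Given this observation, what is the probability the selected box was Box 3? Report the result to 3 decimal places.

Posterior probability ≈ 0.242

Tabulate prior·likelihood by source: [1] prior 0.19, lik 0.5294, product 0.1006; [2] prior 0.15, lik 0.3333, product 0.05000; [3] prior 0.35, lik 0.25, product 0.08750; [4] prior 0.31, lik 0.4, product 0.1240.
Normalizing constant = 0.36209; the posterior for Box 3 is its product over the sum, 0.08750/0.36209 = 0.242.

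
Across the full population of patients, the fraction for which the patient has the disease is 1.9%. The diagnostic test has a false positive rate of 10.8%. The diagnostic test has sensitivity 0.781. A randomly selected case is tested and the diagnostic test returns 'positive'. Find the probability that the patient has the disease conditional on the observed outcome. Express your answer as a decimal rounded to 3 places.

P(H | E) ≈ 0.123

Write H for 'the patient has the disease'. Prior odds H:¬H = 0.019/0.981 = 0.019368. For the 'positive' outcome, the likelihood ratio is 0.781/0.108 = 7.2315.
Posterior odds = 0.019368 × 7.2315 = 0.14006, so P(H|E) = 0.14006/(1+0.14006) = 0.123.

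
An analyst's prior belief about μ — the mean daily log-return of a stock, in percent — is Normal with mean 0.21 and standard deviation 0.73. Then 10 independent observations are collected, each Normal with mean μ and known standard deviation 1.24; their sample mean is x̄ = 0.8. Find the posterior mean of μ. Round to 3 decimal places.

Prior precision 1/τ₀² = 1/0.73² = 1.87652; data precision n/σ² = 10/1.24² = 6.50364.
Posterior precision = 1.87652 + 6.50364 = 8.38017.
Posterior mean = (1.87652·0.21 + 6.50364·0.8) / 8.38017 = 0.668.

Posterior mean ≈ 0.668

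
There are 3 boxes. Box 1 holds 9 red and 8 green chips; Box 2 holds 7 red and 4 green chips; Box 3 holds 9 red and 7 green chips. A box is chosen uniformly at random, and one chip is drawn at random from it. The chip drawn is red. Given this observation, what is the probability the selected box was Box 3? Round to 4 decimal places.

Posterior probability ≈ 0.3255

Tabulate prior·likelihood by source: [1] prior 0.333333, lik 0.5294, product 0.1765; [2] prior 0.333333, lik 0.6364, product 0.2121; [3] prior 0.333333, lik 0.5625, product 0.1875.
Normalizing constant = 0.57609; the posterior for Box 3 is its product over the sum, 0.1875/0.57609 = 0.3255.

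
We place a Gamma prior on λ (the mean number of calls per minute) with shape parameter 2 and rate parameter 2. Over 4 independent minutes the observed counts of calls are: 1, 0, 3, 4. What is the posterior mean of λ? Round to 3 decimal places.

Total count ∑xᵢ = 8 over n = 4 minutes.
Gamma is conjugate to the Poisson likelihood: posterior is Gamma(shape = 2+8 = 10, rate = 2+4 = 6).
Posterior mean = shape/rate = 10/6 = 1.667.

Posterior mean ≈ 1.667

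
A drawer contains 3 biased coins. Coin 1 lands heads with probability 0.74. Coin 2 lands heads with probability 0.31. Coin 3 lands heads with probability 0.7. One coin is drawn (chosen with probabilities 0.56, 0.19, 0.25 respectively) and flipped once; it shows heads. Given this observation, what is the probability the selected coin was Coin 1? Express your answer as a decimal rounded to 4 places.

P(heads|C1) = 0.74; P(heads|C2) = 0.31; P(heads|C3) = 0.7.
Prior × likelihood for each source: 0.56·0.74=0.4144, 0.19·0.31=0.05890, 0.25·0.7=0.1750. Summing gives P(heads) = 0.64830.
P(Coin 1 | heads) = 0.4144 / 0.64830 = 0.6392.

Posterior probability ≈ 0.6392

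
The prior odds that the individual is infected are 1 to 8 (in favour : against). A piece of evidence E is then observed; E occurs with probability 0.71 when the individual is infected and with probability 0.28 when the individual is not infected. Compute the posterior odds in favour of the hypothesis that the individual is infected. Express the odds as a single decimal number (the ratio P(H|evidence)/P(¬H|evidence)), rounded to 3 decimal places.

Posterior odds ≈ 0.317

Prior odds = 1/8 = 0.12500. In log-odds, ln(0.12500) = -2.0794.
Add log likelihood ratio: ln(2.5357) = 0.93048.
Posterior log-odds = -1.1490, so posterior odds = exp(-1.1490) = 0.31696.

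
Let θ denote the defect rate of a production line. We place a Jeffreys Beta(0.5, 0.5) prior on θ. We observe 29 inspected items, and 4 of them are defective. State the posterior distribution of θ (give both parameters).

Observing 4 successes and 25 failures updates Beta(0.5, 0.5) by adding the success and failure counts to the two shape parameters: α = 0.5+4 = 4.5, β = 0.5+25 = 25.5.

Posterior: Beta(4.5, 25.5)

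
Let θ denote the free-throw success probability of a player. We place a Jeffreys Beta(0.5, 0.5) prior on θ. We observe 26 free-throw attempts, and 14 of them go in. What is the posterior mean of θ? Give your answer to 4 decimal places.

Posterior mean ≈ 0.5370

The binomial likelihood is conjugate to the Beta prior: with 14 successes and 12 failures, the posterior is Beta(0.5+14, 0.5+12) = Beta(14.5, 12.5).
Posterior mean = α/(α+β) = 14.5/27 = 0.5370.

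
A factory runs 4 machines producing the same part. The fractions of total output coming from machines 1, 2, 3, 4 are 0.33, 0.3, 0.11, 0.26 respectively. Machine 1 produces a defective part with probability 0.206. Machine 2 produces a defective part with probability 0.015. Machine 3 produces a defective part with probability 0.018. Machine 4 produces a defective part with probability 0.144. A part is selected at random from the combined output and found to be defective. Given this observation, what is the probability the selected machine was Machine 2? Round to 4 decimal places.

Posterior probability ≈ 0.0402

Tabulate prior·likelihood by source: [1] prior 0.33, lik 0.206, product 0.06798; [2] prior 0.3, lik 0.015, product 0.004500; [3] prior 0.11, lik 0.018, product 0.001980; [4] prior 0.26, lik 0.144, product 0.03744.
Normalizing constant = 0.11190; the posterior for Machine 2 is its product over the sum, 0.004500/0.11190 = 0.0402.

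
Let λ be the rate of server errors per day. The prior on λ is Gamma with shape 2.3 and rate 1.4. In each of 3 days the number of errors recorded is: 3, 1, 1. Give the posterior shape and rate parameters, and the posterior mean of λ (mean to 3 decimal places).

Posterior: Gamma(shape=7.3, rate=4.4); mean ≈ 1.659

Total count ∑xᵢ = 5 over n = 3 days.
Gamma is conjugate to the Poisson likelihood: posterior is Gamma(shape = 2.3+5 = 7.3, rate = 1.4+3 = 4.4).
Posterior mean = shape/rate = 7.3/4.4 = 1.659.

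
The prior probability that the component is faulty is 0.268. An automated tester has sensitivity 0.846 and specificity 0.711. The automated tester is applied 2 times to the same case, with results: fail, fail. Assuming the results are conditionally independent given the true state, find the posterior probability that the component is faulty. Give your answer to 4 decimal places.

Posterior P(H) ≈ 0.7583

Let H be the event that the component is faulty; start with P(H) = 0.268. P('fail'|H) = 0.846, P('fail'|¬H) = 0.289.
Update on result 1 ('fail'): P(H) ← 0.846·0.2680 / (0.846·0.2680 + 0.289·0.7320) = 0.22673/0.43828 = 0.5173.
Update on result 2 ('fail'): P(H) ← 0.846·0.5173 / (0.846·0.5173 + 0.289·0.4827) = 0.43765/0.57715 = 0.7583.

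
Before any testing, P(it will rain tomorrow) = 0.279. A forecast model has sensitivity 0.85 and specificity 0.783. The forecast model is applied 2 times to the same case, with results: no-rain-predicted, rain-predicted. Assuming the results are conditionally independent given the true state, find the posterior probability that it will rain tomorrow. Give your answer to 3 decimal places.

With H the event that it will rain tomorrow, the joint likelihood of the observed sequence is P(data|H) = 0.15·0.85 = 0.12750 and P(data|¬H) = 0.783·0.217 = 0.16991.
Bayes: P(H|data) = 0.279·0.12750 / (0.279·0.12750 + 0.721·0.16991) = 0.035573/0.15808 = 0.2250.

Posterior P(H) ≈ 0.225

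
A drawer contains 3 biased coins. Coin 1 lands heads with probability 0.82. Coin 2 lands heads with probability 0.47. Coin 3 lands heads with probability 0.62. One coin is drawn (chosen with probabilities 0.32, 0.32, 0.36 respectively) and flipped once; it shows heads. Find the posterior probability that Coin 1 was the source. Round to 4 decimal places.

Tabulate prior·likelihood by source: [1] prior 0.32, lik 0.82, product 0.2624; [2] prior 0.32, lik 0.47, product 0.1504; [3] prior 0.36, lik 0.62, product 0.2232.
Normalizing constant = 0.63600; the posterior for Coin 1 is its product over the sum, 0.2624/0.63600 = 0.4126.

Posterior probability ≈ 0.4126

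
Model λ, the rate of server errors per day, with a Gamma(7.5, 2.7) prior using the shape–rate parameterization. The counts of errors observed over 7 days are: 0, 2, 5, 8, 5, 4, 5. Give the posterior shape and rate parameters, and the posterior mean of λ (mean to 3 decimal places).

Total count ∑xᵢ = 29 over n = 7 days.
Gamma is conjugate to the Poisson likelihood: posterior is Gamma(shape = 7.5+29 = 36.5, rate = 2.7+7 = 9.7).
Posterior mean = shape/rate = 36.5/9.7 = 3.763.

Posterior: Gamma(shape=36.5, rate=9.7); mean ≈ 3.763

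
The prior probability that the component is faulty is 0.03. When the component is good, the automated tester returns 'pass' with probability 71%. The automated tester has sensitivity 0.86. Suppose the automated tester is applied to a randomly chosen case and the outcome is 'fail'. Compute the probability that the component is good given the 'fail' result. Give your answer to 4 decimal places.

P(¬H | E) ≈ 0.9160

Let H be the event that the component is faulty. P(H) = 0.03, so P(¬H) = 0.97. With E the 'fail' result, P(E|H) = 0.86 and P(E|¬H) = 0.29.
P(E) = 0.86·0.03 + 0.29·0.97 = 0.025800 + 0.28130 = 0.30710.
By Bayes' theorem, P(H|E) = 0.025800 / 0.30710 = 0.0840. Hence P(¬H|E) = 1 − 0.0840 = 0.9160.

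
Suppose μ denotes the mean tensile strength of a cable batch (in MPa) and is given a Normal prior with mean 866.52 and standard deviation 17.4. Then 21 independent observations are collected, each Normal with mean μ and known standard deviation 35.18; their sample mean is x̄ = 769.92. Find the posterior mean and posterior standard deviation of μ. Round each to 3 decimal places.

Posterior mean ≈ 785.660; posterior SD ≈ 7.024

Prior precision 1/τ₀² = 1/17.4² = 0.00330295; data precision n/σ² = 21/35.18² = 0.0169679.
Posterior precision = 0.00330295 + 0.0169679 = 0.0202708, giving posterior SD = 1/√0.0202708 = 7.024.
Posterior mean = (0.00330295·866.52 + 0.0169679·769.92) / 0.0202708 = 785.660.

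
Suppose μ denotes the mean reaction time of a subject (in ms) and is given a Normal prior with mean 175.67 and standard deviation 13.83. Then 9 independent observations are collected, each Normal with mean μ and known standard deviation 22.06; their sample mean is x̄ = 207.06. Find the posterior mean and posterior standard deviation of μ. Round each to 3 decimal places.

With known σ, the Normal prior is conjugate. Weight on the data is w = (n/σ²)/(n/σ² + 1/τ₀²) = 0.0184940/(0.0184940+0.00522824) = 0.77961.
Posterior mean = w·x̄ + (1−w)·μ₀ = 0.77961·207.06 + 0.22039·175.67 = 200.142. Posterior variance = 1/(0.0184940+0.00522824) = 42.1545, so SD = 6.493.

Posterior mean ≈ 200.142; posterior SD ≈ 6.493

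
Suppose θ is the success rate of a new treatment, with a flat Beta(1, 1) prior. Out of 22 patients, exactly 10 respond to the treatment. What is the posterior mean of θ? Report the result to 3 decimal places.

Posterior mean ≈ 0.458

Observing 10 successes and 12 failures updates Beta(1, 1) by adding the success and failure counts to the two shape parameters: α = 1+10 = 11, β = 1+12 = 13.
E[θ | data] = 11/(11+13) = 0.458.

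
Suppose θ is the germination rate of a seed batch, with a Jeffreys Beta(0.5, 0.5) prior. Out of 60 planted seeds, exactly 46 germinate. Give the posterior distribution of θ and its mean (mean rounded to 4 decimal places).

Observing 46 successes and 14 failures updates Beta(0.5, 0.5) by adding the success and failure counts to the two shape parameters: α = 0.5+46 = 46.5, β = 0.5+14 = 14.5.
E[θ | data] = 46.5/(46.5+14.5) = 0.7623.

Posterior: Beta(46.5, 14.5); mean ≈ 0.7623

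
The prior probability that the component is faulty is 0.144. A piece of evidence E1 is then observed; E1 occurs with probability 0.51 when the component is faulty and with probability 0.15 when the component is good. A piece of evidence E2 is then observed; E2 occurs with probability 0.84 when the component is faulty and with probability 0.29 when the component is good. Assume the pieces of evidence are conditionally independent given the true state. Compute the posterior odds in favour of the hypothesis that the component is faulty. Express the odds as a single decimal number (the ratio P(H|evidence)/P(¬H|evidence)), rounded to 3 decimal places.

Prior odds = 0.144/(1−0.144) = 0.16822. In log-odds, ln(0.16822) = -1.7825.
Add log likelihood ratios: ln(3.4000) + ln(2.8966) = 2.2873.
Posterior log-odds = 0.50484, so posterior odds = exp(0.50484) = 1.6567.

Posterior odds ≈ 1.657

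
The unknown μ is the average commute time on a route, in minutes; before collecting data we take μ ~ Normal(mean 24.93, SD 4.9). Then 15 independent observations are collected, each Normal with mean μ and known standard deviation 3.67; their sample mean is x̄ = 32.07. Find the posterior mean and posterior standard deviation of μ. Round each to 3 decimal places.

Posterior mean ≈ 31.813; posterior SD ≈ 0.930

Prior precision 1/τ₀² = 1/4.9² = 0.0416493; data precision n/σ² = 15/3.67² = 1.11368.
Posterior precision = 0.0416493 + 1.11368 = 1.15533, giving posterior SD = 1/√1.15533 = 0.930.
Posterior mean = (0.0416493·24.93 + 1.11368·32.07) / 1.15533 = 31.813.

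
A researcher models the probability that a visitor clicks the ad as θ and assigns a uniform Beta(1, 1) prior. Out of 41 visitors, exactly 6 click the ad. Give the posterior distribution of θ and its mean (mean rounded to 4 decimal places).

Posterior: Beta(7, 36); mean ≈ 0.1628

The binomial likelihood is conjugate to the Beta prior: with 6 successes and 35 failures, the posterior is Beta(1+6, 1+35) = Beta(7, 36).
Posterior mean = α/(α+β) = 7/43 = 0.1628.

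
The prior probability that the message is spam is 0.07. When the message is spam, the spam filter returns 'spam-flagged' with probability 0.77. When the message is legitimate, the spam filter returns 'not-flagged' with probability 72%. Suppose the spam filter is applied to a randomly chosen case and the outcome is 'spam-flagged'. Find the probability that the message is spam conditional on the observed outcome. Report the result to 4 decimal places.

P(H | E) ≈ 0.1715

Let H be the event that the message is spam. P(H) = 0.07, so P(¬H) = 0.93. With E the 'spam-flagged' result, P(E|H) = 0.77 and P(E|¬H) = 0.28.
P(E) = 0.77·0.07 + 0.28·0.93 = 0.053900 + 0.26040 = 0.31430.
By Bayes' theorem, P(H|E) = 0.053900 / 0.31430 = 0.1715.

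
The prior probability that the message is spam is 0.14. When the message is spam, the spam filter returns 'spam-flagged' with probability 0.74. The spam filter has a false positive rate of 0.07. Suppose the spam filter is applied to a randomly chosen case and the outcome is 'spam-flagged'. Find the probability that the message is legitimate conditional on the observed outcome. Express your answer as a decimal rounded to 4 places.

P(¬H | E) ≈ 0.3675

Let H be the event that the message is spam. P(H) = 0.14, so P(¬H) = 0.86. With E the 'spam-flagged' result, P(E|H) = 0.74 and P(E|¬H) = 0.07.
P(E) = 0.74·0.14 + 0.07·0.86 = 0.10360 + 0.060200 = 0.16380.
By Bayes' theorem, P(H|E) = 0.10360 / 0.16380 = 0.6325. Hence P(¬H|E) = 1 − 0.6325 = 0.3675.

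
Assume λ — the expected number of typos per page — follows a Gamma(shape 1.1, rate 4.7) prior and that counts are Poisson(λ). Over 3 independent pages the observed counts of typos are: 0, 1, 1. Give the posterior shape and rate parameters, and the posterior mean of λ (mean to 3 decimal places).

Total count ∑xᵢ = 2 over n = 3 pages.
Gamma is conjugate to the Poisson likelihood: posterior is Gamma(shape = 1.1+2 = 3.1, rate = 4.7+3 = 7.7).
Posterior mean = shape/rate = 3.1/7.7 = 0.403.

Posterior: Gamma(shape=3.1, rate=7.7); mean ≈ 0.403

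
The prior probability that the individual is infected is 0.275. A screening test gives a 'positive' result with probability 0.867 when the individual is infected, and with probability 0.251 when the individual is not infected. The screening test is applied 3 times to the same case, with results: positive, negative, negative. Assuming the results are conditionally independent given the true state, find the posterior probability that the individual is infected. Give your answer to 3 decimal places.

Posterior P(H) ≈ 0.040

With H the event that the individual is infected, the joint likelihood of the observed sequence is P(data|H) = 0.867·0.133·0.133 = 0.015336 and P(data|¬H) = 0.251·0.749·0.749 = 0.14081.
Bayes: P(H|data) = 0.275·0.015336 / (0.275·0.015336 + 0.725·0.14081) = 0.0042175/0.10631 = 0.0397.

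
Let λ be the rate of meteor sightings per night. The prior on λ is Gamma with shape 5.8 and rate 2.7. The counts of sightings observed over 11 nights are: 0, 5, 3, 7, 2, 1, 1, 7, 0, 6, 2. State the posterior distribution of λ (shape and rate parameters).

Posterior: Gamma(shape=39.8, rate=13.7)

Total count ∑xᵢ = 34 over n = 11 nights.
Gamma is conjugate to the Poisson likelihood: posterior is Gamma(shape = 5.8+34 = 39.8, rate = 2.7+11 = 13.7).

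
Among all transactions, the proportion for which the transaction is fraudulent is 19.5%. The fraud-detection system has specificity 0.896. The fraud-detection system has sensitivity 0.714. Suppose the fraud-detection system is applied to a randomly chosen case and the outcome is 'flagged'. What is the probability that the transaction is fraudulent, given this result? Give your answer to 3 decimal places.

P(H | E) ≈ 0.624

Let H be the event that the transaction is fraudulent. P(H) = 0.195, so P(¬H) = 0.805. With E the 'flagged' result, P(E|H) = 0.714 and P(E|¬H) = 0.104.
P(E) = 0.714·0.195 + 0.104·0.805 = 0.13923 + 0.083720 = 0.22295.
By Bayes' theorem, P(H|E) = 0.13923 / 0.22295 = 0.624.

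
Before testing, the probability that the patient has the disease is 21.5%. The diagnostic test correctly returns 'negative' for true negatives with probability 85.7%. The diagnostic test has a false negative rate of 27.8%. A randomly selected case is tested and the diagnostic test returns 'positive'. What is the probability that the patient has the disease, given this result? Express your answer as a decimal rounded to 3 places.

Write H for 'the patient has the disease'. Prior odds H:¬H = 0.215/0.785 = 0.27389. For the 'positive' outcome, the likelihood ratio is 0.722/0.143 = 5.0490.
Posterior odds = 0.27389 × 5.0490 = 1.3828, so P(H|E) = 1.3828/(1+1.3828) = 0.580.

P(H | E) ≈ 0.580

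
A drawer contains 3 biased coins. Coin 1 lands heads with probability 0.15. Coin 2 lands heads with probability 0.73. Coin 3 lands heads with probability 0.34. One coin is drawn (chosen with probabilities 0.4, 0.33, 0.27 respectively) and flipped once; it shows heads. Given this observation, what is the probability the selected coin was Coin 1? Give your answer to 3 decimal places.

P(heads|C1) = 0.15; P(heads|C2) = 0.73; P(heads|C3) = 0.34.
Prior × likelihood for each source: 0.4·0.15=0.06000, 0.33·0.73=0.2409, 0.27·0.34=0.09180. Summing gives P(heads) = 0.39270.
P(Coin 1 | heads) = 0.06000 / 0.39270 = 0.153.

Posterior probability ≈ 0.153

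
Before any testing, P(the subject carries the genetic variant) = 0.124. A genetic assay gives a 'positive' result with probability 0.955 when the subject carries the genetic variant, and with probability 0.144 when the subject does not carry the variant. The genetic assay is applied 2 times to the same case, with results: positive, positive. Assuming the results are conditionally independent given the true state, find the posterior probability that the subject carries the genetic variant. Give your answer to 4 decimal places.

With H the event that the subject carries the genetic variant, the joint likelihood of the observed sequence is P(data|H) = 0.955·0.955 = 0.91202 and P(data|¬H) = 0.144·0.144 = 0.020736.
Bayes: P(H|data) = 0.124·0.91202 / (0.124·0.91202 + 0.876·0.020736) = 0.11309/0.13126 = 0.8616.

Posterior P(H) ≈ 0.8616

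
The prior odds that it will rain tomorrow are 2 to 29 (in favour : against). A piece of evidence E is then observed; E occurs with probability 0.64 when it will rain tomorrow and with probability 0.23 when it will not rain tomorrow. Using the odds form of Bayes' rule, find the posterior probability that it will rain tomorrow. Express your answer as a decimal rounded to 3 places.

Posterior probability ≈ 0.161

Prior odds = 2/29 = 0.068966.
Likelihood ratio for E = 0.64/0.23 = 2.7826.
Posterior odds = prior odds × LR = 0.19190.
Posterior probability = odds/(1+odds) = 0.19190/1.1919 = 0.161.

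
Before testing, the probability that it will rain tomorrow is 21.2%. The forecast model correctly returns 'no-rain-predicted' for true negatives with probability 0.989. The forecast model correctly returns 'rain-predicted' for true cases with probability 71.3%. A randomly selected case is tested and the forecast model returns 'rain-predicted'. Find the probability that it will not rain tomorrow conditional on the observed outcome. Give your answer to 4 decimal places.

P(¬H | E) ≈ 0.0542

Let H be the event that it will rain tomorrow. P(H) = 0.212, so P(¬H) = 0.788. With E the 'rain-predicted' result, P(E|H) = 0.713 and P(E|¬H) = 0.011.
P(E) = 0.713·0.212 + 0.011·0.788 = 0.15116 + 0.0086680 = 0.15982.
By Bayes' theorem, P(H|E) = 0.15116 / 0.15982 = 0.9458. Hence P(¬H|E) = 1 − 0.9458 = 0.0542.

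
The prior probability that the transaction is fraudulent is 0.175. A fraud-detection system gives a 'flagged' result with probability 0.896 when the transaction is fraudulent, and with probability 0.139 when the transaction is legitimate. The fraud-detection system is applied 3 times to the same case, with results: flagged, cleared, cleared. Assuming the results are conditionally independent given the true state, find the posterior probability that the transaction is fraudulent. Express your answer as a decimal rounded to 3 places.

Let H be the event that the transaction is fraudulent; start with P(H) = 0.175. P('flagged'|H) = 0.896, P('flagged'|¬H) = 0.139.
Update on result 1 ('flagged'): P(H) ← 0.896·0.1750 / (0.896·0.1750 + 0.139·0.8250) = 0.15680/0.27148 = 0.5776.
Update on result 2 ('cleared'): P(H) ← 0.104·0.5776 / (0.104·0.5776 + 0.861·0.4224) = 0.060069/0.42377 = 0.1417.
Update on result 3 ('cleared'): P(H) ← 0.104·0.1417 / (0.104·0.1417 + 0.861·0.8583) = 0.014742/0.75370 = 0.0196.

Posterior P(H) ≈ 0.020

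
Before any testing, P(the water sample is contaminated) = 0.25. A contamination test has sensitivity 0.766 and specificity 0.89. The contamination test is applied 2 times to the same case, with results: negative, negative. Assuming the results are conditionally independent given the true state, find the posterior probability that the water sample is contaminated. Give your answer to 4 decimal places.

Posterior P(H) ≈ 0.0225

With H the event that the water sample is contaminated, the joint likelihood of the observed sequence is P(data|H) = 0.234·0.234 = 0.054756 and P(data|¬H) = 0.89·0.89 = 0.79210.
Bayes: P(H|data) = 0.25·0.054756 / (0.25·0.054756 + 0.75·0.79210) = 0.013689/0.60776 = 0.0225.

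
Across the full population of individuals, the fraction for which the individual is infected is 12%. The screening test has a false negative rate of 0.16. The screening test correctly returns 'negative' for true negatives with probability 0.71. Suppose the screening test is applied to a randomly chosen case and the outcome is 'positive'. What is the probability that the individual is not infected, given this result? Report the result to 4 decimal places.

P(¬H | E) ≈ 0.7169

Write H for 'the individual is infected'. Prior odds H:¬H = 0.12/0.88 = 0.13636. For the 'positive' outcome, the likelihood ratio is 0.84/0.29 = 2.8966.
Posterior odds = 0.13636 × 2.8966 = 0.39498, so P(H|E) = 0.39498/(1+0.39498) = 0.2831. Then P(¬H|E) = 1 − 0.2831 = 0.7169.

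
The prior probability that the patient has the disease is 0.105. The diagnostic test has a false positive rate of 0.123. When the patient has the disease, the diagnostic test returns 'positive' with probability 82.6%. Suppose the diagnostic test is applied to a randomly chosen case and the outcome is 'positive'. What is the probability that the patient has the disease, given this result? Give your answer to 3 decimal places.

Write H for 'the patient has the disease'. Prior odds H:¬H = 0.105/0.895 = 0.11732. For the 'positive' outcome, the likelihood ratio is 0.826/0.123 = 6.7154.
Posterior odds = 0.11732 × 6.7154 = 0.78785, so P(H|E) = 0.78785/(1+0.78785) = 0.441.

P(H | E) ≈ 0.441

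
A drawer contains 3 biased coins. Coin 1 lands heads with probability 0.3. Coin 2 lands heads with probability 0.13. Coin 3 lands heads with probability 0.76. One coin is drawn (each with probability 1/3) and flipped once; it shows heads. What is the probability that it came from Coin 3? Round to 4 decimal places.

P(heads|C1) = 0.3; P(heads|C2) = 0.13; P(heads|C3) = 0.76.
Prior × likelihood for each source: 0.333333·0.3=0.1000, 0.333333·0.13=0.04333, 0.333333·0.76=0.2533. Summing gives P(heads) = 0.39667.
P(Coin 3 | heads) = 0.2533 / 0.39667 = 0.6387.

Posterior probability ≈ 0.6387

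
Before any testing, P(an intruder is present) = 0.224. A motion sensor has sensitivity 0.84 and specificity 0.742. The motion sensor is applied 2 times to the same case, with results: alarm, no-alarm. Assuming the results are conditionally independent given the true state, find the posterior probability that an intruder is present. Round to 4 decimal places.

Posterior P(H) ≈ 0.1685

Let H be the event that an intruder is present; start with P(H) = 0.224. P('alarm'|H) = 0.84, P('alarm'|¬H) = 0.258.
Update on result 1 ('alarm'): P(H) ← 0.84·0.2240 / (0.84·0.2240 + 0.258·0.7760) = 0.18816/0.38837 = 0.4845.
Update on result 2 ('no-alarm'): P(H) ← 0.16·0.4845 / (0.16·0.4845 + 0.742·0.5155) = 0.077518/0.46003 = 0.1685.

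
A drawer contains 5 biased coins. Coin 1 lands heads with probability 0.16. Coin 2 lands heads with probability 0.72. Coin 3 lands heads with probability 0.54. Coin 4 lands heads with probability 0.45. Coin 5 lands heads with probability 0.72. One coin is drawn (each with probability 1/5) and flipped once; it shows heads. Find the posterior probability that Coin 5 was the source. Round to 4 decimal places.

P(heads|C1) = 0.16; P(heads|C2) = 0.72; P(heads|C3) = 0.54; P(heads|C4) = 0.45; P(heads|C5) = 0.72.
Prior × likelihood for each source: 0.2·0.16=0.03200, 0.2·0.72=0.1440, 0.2·0.54=0.1080, 0.2·0.45=0.09000, 0.2·0.72=0.1440. Summing gives P(heads) = 0.51800.
P(Coin 5 | heads) = 0.1440 / 0.51800 = 0.2780.

Posterior probability ≈ 0.2780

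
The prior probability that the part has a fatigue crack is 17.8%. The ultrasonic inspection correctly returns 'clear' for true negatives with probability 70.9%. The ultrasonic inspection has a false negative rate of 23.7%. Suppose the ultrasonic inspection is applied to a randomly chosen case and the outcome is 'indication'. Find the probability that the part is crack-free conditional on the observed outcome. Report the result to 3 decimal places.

P(¬H | E) ≈ 0.638

Let H be the event that the part has a fatigue crack. P(H) = 0.178, so P(¬H) = 0.822. With E the 'indication' result, P(E|H) = 0.763 and P(E|¬H) = 0.291.
P(E) = 0.763·0.178 + 0.291·0.822 = 0.13581 + 0.23920 = 0.37502.
By Bayes' theorem, P(H|E) = 0.13581 / 0.37502 = 0.362. Hence P(¬H|E) = 1 − 0.362 = 0.638.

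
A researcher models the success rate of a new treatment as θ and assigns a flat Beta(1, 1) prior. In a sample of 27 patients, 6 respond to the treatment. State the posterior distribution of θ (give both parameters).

The binomial likelihood is conjugate to the Beta prior: with 6 successes and 21 failures, the posterior is Beta(1+6, 1+21) = Beta(7, 22).

Posterior: Beta(7, 22)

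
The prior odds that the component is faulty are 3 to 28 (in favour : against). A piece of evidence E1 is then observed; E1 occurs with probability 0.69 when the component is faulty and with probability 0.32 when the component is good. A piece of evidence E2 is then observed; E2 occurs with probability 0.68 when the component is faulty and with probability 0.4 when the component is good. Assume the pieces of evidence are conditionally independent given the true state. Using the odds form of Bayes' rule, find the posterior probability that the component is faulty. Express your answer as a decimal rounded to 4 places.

Posterior probability ≈ 0.2820

Prior odds = 3/28 = 0.10714.
Likelihood ratio for E1 = 0.69/0.32 = 2.1562.
Likelihood ratio for E2 = 0.68/0.4 = 1.7000.
Posterior odds = prior odds × LR₁ × LR₂ = 0.39275.
Posterior probability = odds/(1+odds) = 0.39275/1.3927 = 0.2820.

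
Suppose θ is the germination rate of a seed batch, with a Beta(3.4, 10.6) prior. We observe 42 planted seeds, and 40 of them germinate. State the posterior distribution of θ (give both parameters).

Posterior: Beta(43.4, 12.6)

The binomial likelihood is conjugate to the Beta prior: with 40 successes and 2 failures, the posterior is Beta(3.4+40, 10.6+2) = Beta(43.4, 12.6).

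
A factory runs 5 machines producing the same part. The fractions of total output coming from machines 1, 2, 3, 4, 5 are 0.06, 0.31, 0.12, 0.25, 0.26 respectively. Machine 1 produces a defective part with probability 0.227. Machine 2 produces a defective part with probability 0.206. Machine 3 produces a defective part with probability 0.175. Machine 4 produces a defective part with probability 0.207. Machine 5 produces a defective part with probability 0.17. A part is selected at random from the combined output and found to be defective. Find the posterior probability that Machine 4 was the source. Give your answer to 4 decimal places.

P(defective|M1) = 0.227; P(defective|M2) = 0.206; P(defective|M3) = 0.175; P(defective|M4) = 0.207; P(defective|M5) = 0.17.
Prior × likelihood for each source: 0.06·0.227=0.01362, 0.31·0.206=0.06386, 0.12·0.175=0.02100, 0.25·0.207=0.05175, 0.26·0.17=0.04420. Summing gives P(defective) = 0.19443.
P(Machine 4 | defective) = 0.05175 / 0.19443 = 0.2662.

Posterior probability ≈ 0.2662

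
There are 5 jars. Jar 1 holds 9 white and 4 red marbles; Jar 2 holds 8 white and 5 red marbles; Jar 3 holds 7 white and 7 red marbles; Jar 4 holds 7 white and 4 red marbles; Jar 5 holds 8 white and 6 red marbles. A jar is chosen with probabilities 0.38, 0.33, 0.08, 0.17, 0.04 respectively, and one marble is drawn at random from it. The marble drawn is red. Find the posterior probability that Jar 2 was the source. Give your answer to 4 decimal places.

P(red|Jar 1) = 0.3077; P(red|Jar 2) = 0.3846; P(red|Jar 3) = 0.5; P(red|Jar 4) = 0.3636; P(red|Jar 5) = 0.4286.
Prior × likelihood for each source: 0.38·0.3077=0.1169, 0.33·0.3846=0.1269, 0.08·0.5=0.04000, 0.17·0.3636=0.06182, 0.04·0.4286=0.01714. Summing gives P(red) = 0.36281.
P(Jar 2 | red) = 0.1269 / 0.36281 = 0.3498.

Posterior probability ≈ 0.3498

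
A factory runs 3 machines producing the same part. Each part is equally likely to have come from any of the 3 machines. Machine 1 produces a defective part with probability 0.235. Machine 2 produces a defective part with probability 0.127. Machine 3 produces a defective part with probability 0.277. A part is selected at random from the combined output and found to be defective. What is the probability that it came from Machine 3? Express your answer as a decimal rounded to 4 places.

Posterior probability ≈ 0.4335

Tabulate prior·likelihood by source: [1] prior 0.333333, lik 0.235, product 0.07833; [2] prior 0.333333, lik 0.127, product 0.04233; [3] prior 0.333333, lik 0.277, product 0.09233.
Normalizing constant = 0.21300; the posterior for Machine 3 is its product over the sum, 0.09233/0.21300 = 0.4335.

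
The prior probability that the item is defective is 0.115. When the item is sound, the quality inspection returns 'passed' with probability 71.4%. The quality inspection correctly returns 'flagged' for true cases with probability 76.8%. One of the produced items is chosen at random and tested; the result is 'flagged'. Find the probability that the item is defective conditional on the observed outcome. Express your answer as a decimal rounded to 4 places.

P(H | E) ≈ 0.2587

Write H for 'the item is defective'. Prior odds H:¬H = 0.115/0.885 = 0.12994. For the 'flagged' outcome, the likelihood ratio is 0.768/0.286 = 2.6853.
Posterior odds = 0.12994 × 2.6853 = 0.34894, so P(H|E) = 0.34894/(1+0.34894) = 0.2587.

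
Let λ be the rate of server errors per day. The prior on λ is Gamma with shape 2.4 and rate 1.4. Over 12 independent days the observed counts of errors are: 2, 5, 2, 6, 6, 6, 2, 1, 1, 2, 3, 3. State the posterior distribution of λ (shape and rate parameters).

Posterior: Gamma(shape=41.4, rate=13.4)

The Poisson likelihood adds the total count to the shape and the number of exposure periods to the rate. Here ∑xᵢ = 39 and n = 12, so shape 2.4→41.4 and rate 1.4→13.4.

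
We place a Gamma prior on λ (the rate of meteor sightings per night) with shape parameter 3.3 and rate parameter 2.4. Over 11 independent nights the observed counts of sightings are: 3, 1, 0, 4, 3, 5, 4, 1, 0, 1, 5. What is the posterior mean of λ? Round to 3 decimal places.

The Poisson likelihood adds the total count to the shape and the number of exposure periods to the rate. Here ∑xᵢ = 27 and n = 11, so shape 3.3→30.3 and rate 2.4→13.4.
Posterior mean = shape/rate = 30.3/13.4 = 2.261.

Posterior mean ≈ 2.261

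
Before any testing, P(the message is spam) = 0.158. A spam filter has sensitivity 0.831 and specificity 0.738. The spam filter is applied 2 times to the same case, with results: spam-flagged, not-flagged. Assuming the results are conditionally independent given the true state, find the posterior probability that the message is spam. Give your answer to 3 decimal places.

With H the event that the message is spam, the joint likelihood of the observed sequence is P(data|H) = 0.831·0.169 = 0.14044 and P(data|¬H) = 0.262·0.738 = 0.19336.
Bayes: P(H|data) = 0.158·0.14044 / (0.158·0.14044 + 0.842·0.19336) = 0.022189/0.18500 = 0.1199.

Posterior P(H) ≈ 0.120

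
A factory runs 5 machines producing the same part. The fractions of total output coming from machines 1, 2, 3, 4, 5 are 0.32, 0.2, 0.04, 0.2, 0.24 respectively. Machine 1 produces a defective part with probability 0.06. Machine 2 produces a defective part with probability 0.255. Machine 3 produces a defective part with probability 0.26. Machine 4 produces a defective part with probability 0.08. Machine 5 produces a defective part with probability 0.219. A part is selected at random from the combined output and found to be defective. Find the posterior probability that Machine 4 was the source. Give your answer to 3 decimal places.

Tabulate prior·likelihood by source: [1] prior 0.32, lik 0.06, product 0.01920; [2] prior 0.2, lik 0.255, product 0.05100; [3] prior 0.04, lik 0.26, product 0.01040; [4] prior 0.2, lik 0.08, product 0.01600; [5] prior 0.24, lik 0.219, product 0.05256.
Normalizing constant = 0.14916; the posterior for Machine 4 is its product over the sum, 0.01600/0.14916 = 0.107.

Posterior probability ≈ 0.107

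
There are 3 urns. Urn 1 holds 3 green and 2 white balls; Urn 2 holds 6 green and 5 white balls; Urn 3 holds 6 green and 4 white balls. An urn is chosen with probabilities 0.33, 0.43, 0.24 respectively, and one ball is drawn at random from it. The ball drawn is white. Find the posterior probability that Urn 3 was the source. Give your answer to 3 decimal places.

P(white|Urn 1) = 0.4; P(white|Urn 2) = 0.4545; P(white|Urn 3) = 0.4.
Prior × likelihood for each source: 0.33·0.4=0.1320, 0.43·0.4545=0.1955, 0.24·0.4=0.09600. Summing gives P(white) = 0.42345.
P(Urn 3 | white) = 0.09600 / 0.42345 = 0.227.

Posterior probability ≈ 0.227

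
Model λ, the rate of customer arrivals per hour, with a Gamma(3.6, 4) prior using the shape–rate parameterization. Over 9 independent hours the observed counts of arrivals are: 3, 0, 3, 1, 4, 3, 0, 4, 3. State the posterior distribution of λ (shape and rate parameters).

Posterior: Gamma(shape=24.6, rate=13)

The Poisson likelihood adds the total count to the shape and the number of exposure periods to the rate. Here ∑xᵢ = 21 and n = 9, so shape 3.6→24.6 and rate 4→13.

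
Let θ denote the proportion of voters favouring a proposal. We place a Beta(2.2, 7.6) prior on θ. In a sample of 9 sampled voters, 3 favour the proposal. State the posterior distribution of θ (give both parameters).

Posterior: Beta(5.2, 13.6)

Observing 3 successes and 6 failures updates Beta(2.2, 7.6) by adding the success and failure counts to the two shape parameters: α = 2.2+3 = 5.2, β = 7.6+6 = 13.6.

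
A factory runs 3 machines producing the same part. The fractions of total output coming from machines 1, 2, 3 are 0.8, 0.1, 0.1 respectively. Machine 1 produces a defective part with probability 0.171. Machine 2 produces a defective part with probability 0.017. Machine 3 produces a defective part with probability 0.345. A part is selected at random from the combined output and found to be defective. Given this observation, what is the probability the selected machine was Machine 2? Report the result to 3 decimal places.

Posterior probability ≈ 0.010

P(defective|M1) = 0.171; P(defective|M2) = 0.017; P(defective|M3) = 0.345.
Prior × likelihood for each source: 0.8·0.171=0.1368, 0.1·0.017=0.001700, 0.1·0.345=0.03450. Summing gives P(defective) = 0.17300.
P(Machine 2 | defective) = 0.001700 / 0.17300 = 0.010.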